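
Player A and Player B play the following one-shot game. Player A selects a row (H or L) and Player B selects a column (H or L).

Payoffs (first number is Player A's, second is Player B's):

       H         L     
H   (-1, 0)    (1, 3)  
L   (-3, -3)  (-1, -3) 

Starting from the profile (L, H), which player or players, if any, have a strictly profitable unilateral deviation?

Player A at (L, H) earns -3; deviating to H yields -1 — a strict improvement.
Player B earns -3; deviating to L yields -3 — not better.
Only Player A has a strictly profitable deviation.

Player A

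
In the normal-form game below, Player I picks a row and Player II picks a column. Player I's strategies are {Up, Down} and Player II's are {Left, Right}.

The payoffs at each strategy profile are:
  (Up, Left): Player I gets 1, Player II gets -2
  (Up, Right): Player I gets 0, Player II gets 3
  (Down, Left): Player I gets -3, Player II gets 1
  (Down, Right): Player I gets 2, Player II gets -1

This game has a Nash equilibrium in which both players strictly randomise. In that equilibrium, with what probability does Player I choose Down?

Let r be the probability that Player I plays Up. In a completely mixed equilibrium, Player II must be indifferent between Left and Right.
Player II's expected payoff from Left is −2r + (1−r); from Right it is 3r − (1−r).
Setting these equal: −3r + 1 = 4r − 1, so r = 2/7.
Therefore Player I plays Down with probability 1 − 2/7 = 5/7.

5/7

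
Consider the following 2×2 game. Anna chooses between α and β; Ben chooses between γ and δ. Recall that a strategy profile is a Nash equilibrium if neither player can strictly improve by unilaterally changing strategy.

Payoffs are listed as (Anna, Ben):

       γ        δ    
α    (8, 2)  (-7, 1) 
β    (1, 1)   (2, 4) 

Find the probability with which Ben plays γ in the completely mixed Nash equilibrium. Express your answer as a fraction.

9/16

Let q be the probability that Ben plays γ. In a completely mixed equilibrium, Anna must be indifferent between α and β.
Anna's expected payoff from α is 8q − 7(1−q); from β it is q + 2(1−q).
Setting these equal: 15q − 7 = −q + 2, so q = 9/16.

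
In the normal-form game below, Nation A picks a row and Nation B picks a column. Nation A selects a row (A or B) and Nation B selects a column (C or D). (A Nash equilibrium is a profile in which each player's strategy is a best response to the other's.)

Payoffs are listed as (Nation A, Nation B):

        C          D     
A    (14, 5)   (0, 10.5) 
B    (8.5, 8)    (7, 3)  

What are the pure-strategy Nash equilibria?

(A, C): Nation B prefers D (10.5 > 5) — not an equilibrium.
(A, D): Nation A prefers B (7 > 0) — not an equilibrium.
(B, C): Nation A prefers A (14 > 8.5) — not an equilibrium.
(B, D): Nation B prefers C (8 > 3) — not an equilibrium.

none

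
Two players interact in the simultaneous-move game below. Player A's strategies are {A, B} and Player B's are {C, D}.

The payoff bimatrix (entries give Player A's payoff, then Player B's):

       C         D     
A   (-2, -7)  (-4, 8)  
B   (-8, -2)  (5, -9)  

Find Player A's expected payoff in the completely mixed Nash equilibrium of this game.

-14/5

First find q, the probability Player B plays C, from Player A's indifference between A and B: −2q − 4(1−q) = −8q + 5(1−q), giving q = 3/5.
Since Player A is indifferent in equilibrium, Player A's expected payoff equals the payoff from either row against (3/5, 2/5). Using A: −2(3/5) − 4(2/5) = -14/5.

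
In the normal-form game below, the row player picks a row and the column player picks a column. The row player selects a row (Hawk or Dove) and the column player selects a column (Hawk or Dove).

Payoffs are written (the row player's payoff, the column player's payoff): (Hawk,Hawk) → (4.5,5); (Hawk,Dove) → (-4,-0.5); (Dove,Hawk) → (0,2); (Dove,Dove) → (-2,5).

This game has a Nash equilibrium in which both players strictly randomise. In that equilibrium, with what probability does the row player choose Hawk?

Let p be the probability that the row player plays Hawk. In a completely mixed equilibrium, the column player must be indifferent between Hawk and Dove.
The column player's expected payoff from Hawk is 5p + 2(1−p); from Dove it is −0.5p + 5(1−p).
Setting these equal: 3p + 2 = −5.5p + 5, so p = 6/17.

6/17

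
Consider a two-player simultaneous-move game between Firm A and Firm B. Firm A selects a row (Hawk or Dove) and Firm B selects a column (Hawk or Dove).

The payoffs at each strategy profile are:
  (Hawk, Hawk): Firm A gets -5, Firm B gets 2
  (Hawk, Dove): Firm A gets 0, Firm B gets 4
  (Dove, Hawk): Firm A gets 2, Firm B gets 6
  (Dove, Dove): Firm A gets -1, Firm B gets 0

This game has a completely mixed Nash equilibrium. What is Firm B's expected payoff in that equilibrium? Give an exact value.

First find p, the probability Firm A plays Hawk, from Firm B's indifference between Hawk and Dove: 2p + 6(1−p) = 4p, giving p = 3/4.
Since Firm B is indifferent in equilibrium, Firm B's expected payoff equals the payoff from either column against (3/4, 1/4). Using Hawk: 2(3/4) + 6(1/4) = 3.

3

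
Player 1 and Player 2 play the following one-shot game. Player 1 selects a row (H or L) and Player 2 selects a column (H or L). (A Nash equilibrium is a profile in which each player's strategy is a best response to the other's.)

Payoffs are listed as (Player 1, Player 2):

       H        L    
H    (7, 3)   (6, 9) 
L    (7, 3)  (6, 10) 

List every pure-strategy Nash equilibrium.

(H, H): Player 2 prefers L (9 > 3) — not an equilibrium.
(H, L): Player 1 gets 6 ≥ 6 from L, and Player 2 gets 9 ≥ 3 from H — Nash equilibrium.
(L, H): Player 2 prefers L (10 > 3) — not an equilibrium.
(L, L): Player 1 gets 6 ≥ 6 from H, and Player 2 gets 10 ≥ 3 from H — Nash equilibrium.

(H, L) and (L, L)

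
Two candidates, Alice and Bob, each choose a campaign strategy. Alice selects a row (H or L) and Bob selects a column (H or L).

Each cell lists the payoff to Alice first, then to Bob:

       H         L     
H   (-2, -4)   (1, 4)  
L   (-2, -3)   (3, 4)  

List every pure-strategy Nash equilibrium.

(L, L)

(H, H): Bob prefers L (4 > -4) — not an equilibrium.
(H, L): Alice prefers L (3 > 1) — not an equilibrium.
(L, H): Bob prefers L (4 > -3) — not an equilibrium.
(L, L): Alice gets 3 ≥ 1 from H, and Bob gets 4 ≥ -3 from H — Nash equilibrium.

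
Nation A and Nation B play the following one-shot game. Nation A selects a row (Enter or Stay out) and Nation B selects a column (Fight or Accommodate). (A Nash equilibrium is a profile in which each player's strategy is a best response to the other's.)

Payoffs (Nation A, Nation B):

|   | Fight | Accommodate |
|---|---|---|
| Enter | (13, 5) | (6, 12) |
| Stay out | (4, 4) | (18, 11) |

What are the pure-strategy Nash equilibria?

(Stay out, Accommodate)

(Enter, Fight): Nation B prefers Accommodate (12 > 5) — not an equilibrium.
(Enter, Accommodate): Nation A prefers Stay out (18 > 6) — not an equilibrium.
(Stay out, Fight): Nation A prefers Enter (13 > 4); Nation B prefers Accommodate (11 > 4) — not an equilibrium.
(Stay out, Accommodate): Nation A gets 18 ≥ 6 from Enter, and Nation B gets 11 ≥ 4 from Fight — Nash equilibrium.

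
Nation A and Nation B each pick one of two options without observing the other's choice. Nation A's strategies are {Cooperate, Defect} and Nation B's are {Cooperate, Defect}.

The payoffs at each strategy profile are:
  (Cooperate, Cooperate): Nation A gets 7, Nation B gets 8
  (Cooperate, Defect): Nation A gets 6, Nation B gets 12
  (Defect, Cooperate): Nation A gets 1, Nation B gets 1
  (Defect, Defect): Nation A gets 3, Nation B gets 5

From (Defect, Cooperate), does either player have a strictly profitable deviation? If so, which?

Both

Nation A at (Defect, Cooperate) earns 1; deviating to Cooperate yields 7 — a strict improvement.
Nation B earns 1; deviating to Defect yields 5 — a strict improvement.
Both Nation A and Nation B have strictly profitable deviations.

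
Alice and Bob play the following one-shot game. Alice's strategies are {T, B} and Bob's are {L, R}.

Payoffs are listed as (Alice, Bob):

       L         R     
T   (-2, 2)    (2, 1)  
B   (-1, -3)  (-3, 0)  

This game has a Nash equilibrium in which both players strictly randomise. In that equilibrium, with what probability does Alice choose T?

Let r be the probability that Alice plays T. In a completely mixed equilibrium, Bob must be indifferent between L and R.
Bob's expected payoff from L is 2r − 3(1−r); from R it is r.
Setting these equal: 5r − 3 = r, so r = 3/4.

3/4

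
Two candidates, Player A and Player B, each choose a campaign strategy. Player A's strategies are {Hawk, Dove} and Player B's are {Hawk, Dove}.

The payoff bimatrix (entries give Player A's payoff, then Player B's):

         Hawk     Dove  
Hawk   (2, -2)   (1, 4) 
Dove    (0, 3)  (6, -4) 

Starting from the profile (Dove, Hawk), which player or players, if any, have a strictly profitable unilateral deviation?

Player A

Player A at (Dove, Hawk) earns 0; deviating to Hawk yields 2 — a strict improvement.
Player B earns 3; deviating to Dove yields -4 — not better.
Only Player A has a strictly profitable deviation.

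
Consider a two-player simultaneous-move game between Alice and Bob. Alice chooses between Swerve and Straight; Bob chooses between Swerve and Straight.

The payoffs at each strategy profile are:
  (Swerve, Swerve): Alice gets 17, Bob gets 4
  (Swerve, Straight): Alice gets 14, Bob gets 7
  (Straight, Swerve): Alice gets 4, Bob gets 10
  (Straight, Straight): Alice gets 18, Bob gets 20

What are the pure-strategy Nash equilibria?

(Swerve, Swerve): Bob prefers Straight (7 > 4) — not an equilibrium.
(Swerve, Straight): Alice prefers Straight (18 > 14) — not an equilibrium.
(Straight, Swerve): Alice prefers Swerve (17 > 4); Bob prefers Straight (20 > 10) — not an equilibrium.
(Straight, Straight): Alice gets 18 ≥ 14 from Swerve, and Bob gets 20 ≥ 10 from Swerve — Nash equilibrium.

(Straight, Straight)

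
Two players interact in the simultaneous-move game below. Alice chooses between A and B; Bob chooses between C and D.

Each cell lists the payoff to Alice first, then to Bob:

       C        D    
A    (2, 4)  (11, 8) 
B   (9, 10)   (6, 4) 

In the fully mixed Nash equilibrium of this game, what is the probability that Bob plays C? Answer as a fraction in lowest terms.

5/12

Let y be the probability that Bob plays C. In a completely mixed equilibrium, Alice must be indifferent between A and B.
Alice's expected payoff from A is 2y + 11(1−y); from B it is 9y + 6(1−y).
Setting these equal: −9y + 11 = 3y + 6, so y = 5/12.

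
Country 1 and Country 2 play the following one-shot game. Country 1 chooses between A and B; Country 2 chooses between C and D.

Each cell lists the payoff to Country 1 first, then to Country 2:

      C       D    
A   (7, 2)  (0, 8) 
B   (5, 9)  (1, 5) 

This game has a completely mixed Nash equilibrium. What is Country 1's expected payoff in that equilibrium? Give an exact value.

First find q, the probability Country 2 plays C, from Country 1's indifference between A and B: 7q = 5q + (1−q), giving q = 1/3.
Since Country 1 is indifferent in equilibrium, Country 1's expected payoff equals the payoff from either row against (1/3, 2/3). Using A: 7(1/3) = 7/3.

7/3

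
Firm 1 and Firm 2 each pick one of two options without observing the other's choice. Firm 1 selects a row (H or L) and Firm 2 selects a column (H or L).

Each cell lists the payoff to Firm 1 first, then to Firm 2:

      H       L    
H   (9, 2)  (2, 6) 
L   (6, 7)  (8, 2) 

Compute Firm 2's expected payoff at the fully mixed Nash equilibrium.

38/9

First find x, the probability Firm 1 plays H, from Firm 2's indifference between H and L: 2x + 7(1−x) = 6x + 2(1−x), giving x = 5/9.
Since Firm 2 is indifferent in equilibrium, Firm 2's expected payoff equals the payoff from either column against (5/9, 4/9). Using H: 2(5/9) + 7(4/9) = 38/9.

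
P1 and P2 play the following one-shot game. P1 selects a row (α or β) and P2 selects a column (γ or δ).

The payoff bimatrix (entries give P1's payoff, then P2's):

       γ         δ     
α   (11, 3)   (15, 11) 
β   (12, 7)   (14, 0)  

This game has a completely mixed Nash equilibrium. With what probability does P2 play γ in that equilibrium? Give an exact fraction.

Let c be the probability that P2 plays γ. In a completely mixed equilibrium, P1 must be indifferent between α and β.
P1's expected payoff from α is 11c + 15(1−c); from β it is 12c + 14(1−c).
Setting these equal: −4c + 15 = −2c + 14, so c = 1/2.

1/2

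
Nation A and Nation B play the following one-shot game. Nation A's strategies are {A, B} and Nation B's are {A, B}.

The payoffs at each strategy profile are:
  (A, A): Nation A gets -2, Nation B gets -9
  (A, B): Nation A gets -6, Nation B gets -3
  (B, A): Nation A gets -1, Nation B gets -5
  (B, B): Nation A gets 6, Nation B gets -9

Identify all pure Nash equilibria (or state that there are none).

(B, A)

(A, A): Nation A prefers B (-1 > -2); Nation B prefers B (-3 > -9) — not an equilibrium.
(A, B): Nation A prefers B (6 > -6) — not an equilibrium.
(B, A): Nation A gets -1 ≥ -2 from A, and Nation B gets -5 ≥ -9 from B — Nash equilibrium.
(B, B): Nation B prefers A (-5 > -9) — not an equilibrium.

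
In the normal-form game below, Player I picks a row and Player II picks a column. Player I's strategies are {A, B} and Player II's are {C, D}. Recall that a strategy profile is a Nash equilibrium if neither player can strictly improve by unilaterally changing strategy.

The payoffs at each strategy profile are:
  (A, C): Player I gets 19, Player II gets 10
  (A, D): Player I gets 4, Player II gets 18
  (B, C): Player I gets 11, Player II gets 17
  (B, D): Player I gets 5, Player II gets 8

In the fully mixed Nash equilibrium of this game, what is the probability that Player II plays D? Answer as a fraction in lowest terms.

8/9

Let y be the probability that Player II plays C. In a completely mixed equilibrium, Player I must be indifferent between A and B.
Player I's expected payoff from A is 19y + 4(1−y); from B it is 11y + 5(1−y).
Setting these equal: 15y + 4 = 6y + 5, so y = 1/9.
Therefore Player II plays D with probability 1 − 1/9 = 8/9.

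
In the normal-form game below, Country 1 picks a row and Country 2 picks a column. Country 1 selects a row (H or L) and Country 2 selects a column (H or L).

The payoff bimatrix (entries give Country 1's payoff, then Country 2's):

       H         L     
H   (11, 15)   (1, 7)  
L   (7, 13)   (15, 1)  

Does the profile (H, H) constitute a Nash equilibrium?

At (H, H), Country 1 earns 11; switching to L would give 7, so Country 1 has no profitable deviation.
Country 2 earns 15; switching to L would give 7, so Country 2 has no profitable deviation.
Neither player can gain by a unilateral deviation, so this profile is a Nash equilibrium.

Yes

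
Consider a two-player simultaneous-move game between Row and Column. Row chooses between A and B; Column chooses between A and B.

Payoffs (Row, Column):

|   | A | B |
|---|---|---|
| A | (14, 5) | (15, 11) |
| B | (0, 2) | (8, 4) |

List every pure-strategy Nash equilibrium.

(A, A): Column prefers B (11 > 5) — not an equilibrium.
(A, B): Row gets 15 ≥ 8 from B, and Column gets 11 ≥ 5 from A — Nash equilibrium.
(B, A): Row prefers A (14 > 0); Column prefers B (4 > 2) — not an equilibrium.
(B, B): Row prefers A (15 > 8) — not an equilibrium.

(A, B)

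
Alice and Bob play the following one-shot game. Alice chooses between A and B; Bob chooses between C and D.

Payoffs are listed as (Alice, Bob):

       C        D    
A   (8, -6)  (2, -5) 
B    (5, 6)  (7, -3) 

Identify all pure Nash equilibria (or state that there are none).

(A, C): Bob prefers D (-5 > -6) — not an equilibrium.
(A, D): Alice prefers B (7 > 2) — not an equilibrium.
(B, C): Alice prefers A (8 > 5) — not an equilibrium.
(B, D): Bob prefers C (6 > -3) — not an equilibrium.

none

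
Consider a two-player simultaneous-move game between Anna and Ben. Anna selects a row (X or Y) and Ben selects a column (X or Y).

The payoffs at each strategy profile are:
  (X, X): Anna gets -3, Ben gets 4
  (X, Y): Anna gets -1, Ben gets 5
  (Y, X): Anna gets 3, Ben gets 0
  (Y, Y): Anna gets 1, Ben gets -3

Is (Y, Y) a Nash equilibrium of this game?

No

At (Y, Y), Anna earns 1; switching to X would give -1, so Anna has no profitable deviation.
Ben earns -3; switching to X would give 0, so Ben would deviate.
Since at least one player can profitably deviate, this is not a Nash equilibrium.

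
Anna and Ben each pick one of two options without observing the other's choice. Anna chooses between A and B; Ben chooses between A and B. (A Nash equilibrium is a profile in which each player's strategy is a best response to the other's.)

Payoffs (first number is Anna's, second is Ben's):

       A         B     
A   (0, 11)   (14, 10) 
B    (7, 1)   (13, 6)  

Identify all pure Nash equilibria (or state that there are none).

(A, A): Anna prefers B (7 > 0) — not an equilibrium.
(A, B): Ben prefers A (11 > 10) — not an equilibrium.
(B, A): Ben prefers B (6 > 1) — not an equilibrium.
(B, B): Anna prefers A (14 > 13) — not an equilibrium.

none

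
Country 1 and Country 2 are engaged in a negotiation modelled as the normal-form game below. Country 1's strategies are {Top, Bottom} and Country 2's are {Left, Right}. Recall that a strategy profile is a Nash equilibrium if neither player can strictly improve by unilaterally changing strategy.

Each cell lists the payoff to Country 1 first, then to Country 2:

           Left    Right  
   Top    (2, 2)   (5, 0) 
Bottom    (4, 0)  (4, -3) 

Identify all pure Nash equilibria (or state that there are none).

(Top, Left): Country 1 prefers Bottom (4 > 2) — not an equilibrium.
(Top, Right): Country 2 prefers Left (2 > 0) — not an equilibrium.
(Bottom, Left): Country 1 gets 4 ≥ 2 from Top, and Country 2 gets 0 ≥ -3 from Right — Nash equilibrium.
(Bottom, Right): Country 1 prefers Top (5 > 4); Country 2 prefers Left (0 > -3) — not an equilibrium.

(Bottom, Left)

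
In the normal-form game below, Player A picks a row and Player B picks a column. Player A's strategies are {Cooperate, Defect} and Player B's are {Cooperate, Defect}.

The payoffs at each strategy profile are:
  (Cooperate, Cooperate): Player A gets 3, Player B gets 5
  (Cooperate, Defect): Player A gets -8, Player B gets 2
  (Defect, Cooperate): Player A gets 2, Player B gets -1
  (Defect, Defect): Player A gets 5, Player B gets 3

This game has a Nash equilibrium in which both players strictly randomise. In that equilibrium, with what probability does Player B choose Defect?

1/14

Let y be the probability that Player B plays Cooperate. In a completely mixed equilibrium, Player A must be indifferent between Cooperate and Defect.
Player A's expected payoff from Cooperate is 3y − 8(1−y); from Defect it is 2y + 5(1−y).
Setting these equal: 11y − 8 = −3y + 5, so y = 13/14.
Therefore Player B plays Defect with probability 1 − 13/14 = 1/14.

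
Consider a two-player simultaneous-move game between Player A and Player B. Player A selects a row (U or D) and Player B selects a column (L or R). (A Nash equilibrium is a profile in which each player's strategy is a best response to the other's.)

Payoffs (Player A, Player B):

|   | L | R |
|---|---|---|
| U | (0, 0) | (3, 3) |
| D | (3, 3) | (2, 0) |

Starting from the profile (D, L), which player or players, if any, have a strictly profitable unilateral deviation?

Neither

Player A at (D, L) earns 3; deviating to U yields 0 — not better.
Player B earns 3; deviating to R yields 0 — not better.
Neither player can strictly improve; the profile is a Nash equilibrium.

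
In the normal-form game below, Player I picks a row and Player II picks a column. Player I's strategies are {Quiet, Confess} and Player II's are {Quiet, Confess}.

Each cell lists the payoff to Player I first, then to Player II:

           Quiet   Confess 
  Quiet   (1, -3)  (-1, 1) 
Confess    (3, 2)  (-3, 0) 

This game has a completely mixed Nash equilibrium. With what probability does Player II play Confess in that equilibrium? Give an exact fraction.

Let q be the probability that Player II plays Quiet. In a completely mixed equilibrium, Player I must be indifferent between Quiet and Confess.
Player I's expected payoff from Quiet is q − (1−q); from Confess it is 3q − 3(1−q).
Setting these equal: 2q − 1 = 6q − 3, so q = 1/2.
Therefore Player II plays Confess with probability 1 − 1/2 = 1/2.

1/2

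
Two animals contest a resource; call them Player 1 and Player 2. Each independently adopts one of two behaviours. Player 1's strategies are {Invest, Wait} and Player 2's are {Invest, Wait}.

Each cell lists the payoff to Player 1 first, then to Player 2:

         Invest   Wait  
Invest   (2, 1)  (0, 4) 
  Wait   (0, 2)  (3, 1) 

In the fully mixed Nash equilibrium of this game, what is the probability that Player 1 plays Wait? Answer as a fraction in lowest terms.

Let r be the probability that Player 1 plays Invest. In a completely mixed equilibrium, Player 2 must be indifferent between Invest and Wait.
Player 2's expected payoff from Invest is r + 2(1−r); from Wait it is 4r + (1−r).
Setting these equal: −r + 2 = 3r + 1, so r = 1/4.
Therefore Player 1 plays Wait with probability 1 − 1/4 = 3/4.

3/4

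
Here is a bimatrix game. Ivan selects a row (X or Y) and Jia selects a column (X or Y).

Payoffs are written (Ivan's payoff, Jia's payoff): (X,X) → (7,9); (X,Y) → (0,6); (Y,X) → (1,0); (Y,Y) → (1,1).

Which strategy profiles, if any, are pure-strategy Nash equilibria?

(X, X) and (Y, Y)

(X, X): Ivan gets 7 ≥ 1 from Y, and Jia gets 9 ≥ 6 from Y — Nash equilibrium.
(X, Y): Ivan prefers Y (1 > 0); Jia prefers X (9 > 6) — not an equilibrium.
(Y, X): Ivan prefers X (7 > 1); Jia prefers Y (1 > 0) — not an equilibrium.
(Y, Y): Ivan gets 1 ≥ 0 from X, and Jia gets 1 ≥ 0 from X — Nash equilibrium.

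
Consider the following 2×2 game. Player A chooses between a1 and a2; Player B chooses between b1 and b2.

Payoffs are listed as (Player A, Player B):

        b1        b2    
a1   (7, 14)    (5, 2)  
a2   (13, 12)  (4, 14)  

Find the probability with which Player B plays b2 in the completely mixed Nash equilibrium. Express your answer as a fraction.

6/7

Let y be the probability that Player B plays b1. In a completely mixed equilibrium, Player A must be indifferent between a1 and a2.
Player A's expected payoff from a1 is 7y + 5(1−y); from a2 it is 13y + 4(1−y).
Setting these equal: 2y + 5 = 9y + 4, so y = 1/7.
Therefore Player B plays b2 with probability 1 − 1/7 = 6/7.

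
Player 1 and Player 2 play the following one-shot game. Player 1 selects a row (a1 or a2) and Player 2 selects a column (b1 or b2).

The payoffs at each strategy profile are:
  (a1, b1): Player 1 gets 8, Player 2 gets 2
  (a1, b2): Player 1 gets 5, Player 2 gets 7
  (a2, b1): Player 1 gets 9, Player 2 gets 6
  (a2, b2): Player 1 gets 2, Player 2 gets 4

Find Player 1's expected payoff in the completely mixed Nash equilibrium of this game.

29/4

First find q, the probability Player 2 plays b1, from Player 1's indifference between a1 and a2: 8q + 5(1−q) = 9q + 2(1−q), giving q = 3/4.
Since Player 1 is indifferent in equilibrium, Player 1's expected payoff equals the payoff from either row against (3/4, 1/4). Using a1: 8(3/4) + 5(1/4) = 29/4.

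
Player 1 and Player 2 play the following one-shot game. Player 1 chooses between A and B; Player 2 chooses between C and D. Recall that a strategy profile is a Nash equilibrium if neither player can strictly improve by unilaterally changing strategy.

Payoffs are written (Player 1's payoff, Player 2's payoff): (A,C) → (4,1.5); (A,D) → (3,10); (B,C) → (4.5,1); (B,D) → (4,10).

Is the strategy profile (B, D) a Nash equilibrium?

At (B, D), Player 1 earns 4; switching to A would give 3, so Player 1 has no profitable deviation.
Player 2 earns 10; switching to C would give 1, so Player 2 has no profitable deviation.
Neither player can gain by a unilateral deviation, so this profile is a Nash equilibrium.

Yes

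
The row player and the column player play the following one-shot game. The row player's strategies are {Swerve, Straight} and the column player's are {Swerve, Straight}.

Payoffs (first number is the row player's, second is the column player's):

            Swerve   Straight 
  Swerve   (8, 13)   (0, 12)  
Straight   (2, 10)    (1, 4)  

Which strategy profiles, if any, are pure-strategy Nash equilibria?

(Swerve, Swerve): the row player gets 8 ≥ 2 from Straight, and the column player gets 13 ≥ 12 from Straight — Nash equilibrium.
(Swerve, Straight): the row player prefers Straight (1 > 0); the column player prefers Swerve (13 > 12) — not an equilibrium.
(Straight, Swerve): the row player prefers Swerve (8 > 2) — not an equilibrium.
(Straight, Straight): the column player prefers Swerve (10 > 4) — not an equilibrium.

(Swerve, Swerve)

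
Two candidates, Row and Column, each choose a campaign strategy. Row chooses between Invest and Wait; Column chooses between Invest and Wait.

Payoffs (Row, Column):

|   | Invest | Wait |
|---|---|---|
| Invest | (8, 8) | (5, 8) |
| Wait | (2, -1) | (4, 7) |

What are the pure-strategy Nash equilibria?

(Invest, Invest): Row gets 8 ≥ 2 from Wait, and Column gets 8 ≥ 8 from Wait — Nash equilibrium.
(Invest, Wait): Row gets 5 ≥ 4 from Wait, and Column gets 8 ≥ 8 from Invest — Nash equilibrium.
(Wait, Invest): Row prefers Invest (8 > 2); Column prefers Wait (7 > -1) — not an equilibrium.
(Wait, Wait): Row prefers Invest (5 > 4) — not an equilibrium.

(Invest, Invest) and (Invest, Wait)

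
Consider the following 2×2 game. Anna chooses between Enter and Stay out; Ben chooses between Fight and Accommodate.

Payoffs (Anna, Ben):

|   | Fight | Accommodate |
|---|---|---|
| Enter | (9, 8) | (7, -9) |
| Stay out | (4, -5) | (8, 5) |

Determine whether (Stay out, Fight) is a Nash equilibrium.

No

At (Stay out, Fight), Anna earns 4; switching to Enter would give 9, so Anna would deviate.
Ben earns -5; switching to Accommodate would give 5, so Ben would deviate.
Since at least one player can profitably deviate, this is not a Nash equilibrium.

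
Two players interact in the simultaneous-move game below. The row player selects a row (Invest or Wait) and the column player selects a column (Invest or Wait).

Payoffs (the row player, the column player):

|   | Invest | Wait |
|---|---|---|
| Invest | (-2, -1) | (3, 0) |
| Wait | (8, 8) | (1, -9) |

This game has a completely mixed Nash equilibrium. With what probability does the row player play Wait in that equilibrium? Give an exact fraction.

Let r be the probability that the row player plays Invest. In a completely mixed equilibrium, the column player must be indifferent between Invest and Wait.
The column player's expected payoff from Invest is −r + 8(1−r); from Wait it is −9(1−r).
Setting these equal: −9r + 8 = 9r − 9, so r = 17/18.
Therefore the row player plays Wait with probability 1 − 17/18 = 1/18.

1/18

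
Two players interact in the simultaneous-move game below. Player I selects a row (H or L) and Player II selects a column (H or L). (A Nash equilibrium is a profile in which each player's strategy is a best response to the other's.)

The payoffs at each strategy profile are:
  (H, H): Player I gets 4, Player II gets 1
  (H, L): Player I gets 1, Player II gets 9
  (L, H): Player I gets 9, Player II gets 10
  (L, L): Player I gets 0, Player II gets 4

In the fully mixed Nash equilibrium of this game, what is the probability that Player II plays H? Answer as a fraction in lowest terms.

1/6

Let y be the probability that Player II plays H. In a completely mixed equilibrium, Player I must be indifferent between H and L.
Player I's expected payoff from H is 4y + (1−y); from L it is 9y.
Setting these equal: 3y + 1 = 9y, so y = 1/6.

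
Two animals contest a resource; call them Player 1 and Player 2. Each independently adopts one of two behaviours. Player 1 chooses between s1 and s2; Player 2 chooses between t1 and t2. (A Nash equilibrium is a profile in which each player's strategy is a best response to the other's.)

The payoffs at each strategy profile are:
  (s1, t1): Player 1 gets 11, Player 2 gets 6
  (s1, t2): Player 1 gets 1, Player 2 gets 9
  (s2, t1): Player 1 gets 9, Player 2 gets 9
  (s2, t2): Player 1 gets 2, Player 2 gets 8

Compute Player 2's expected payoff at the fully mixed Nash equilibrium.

First find x, the probability Player 1 plays s1, from Player 2's indifference between t1 and t2: 6x + 9(1−x) = 9x + 8(1−x), giving x = 1/4.
Since Player 2 is indifferent in equilibrium, Player 2's expected payoff equals the payoff from either column against (1/4, 3/4). Using t1: 6(1/4) + 9(3/4) = 33/4.

33/4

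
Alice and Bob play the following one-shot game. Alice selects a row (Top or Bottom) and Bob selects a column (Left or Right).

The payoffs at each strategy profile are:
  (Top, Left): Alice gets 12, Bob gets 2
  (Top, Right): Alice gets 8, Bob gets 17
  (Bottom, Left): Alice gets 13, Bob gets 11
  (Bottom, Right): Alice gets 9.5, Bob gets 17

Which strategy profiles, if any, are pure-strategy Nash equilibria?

(Top, Left): Alice prefers Bottom (13 > 12); Bob prefers Right (17 > 2) — not an equilibrium.
(Top, Right): Alice prefers Bottom (9.5 > 8) — not an equilibrium.
(Bottom, Left): Bob prefers Right (17 > 11) — not an equilibrium.
(Bottom, Right): Alice gets 9.5 ≥ 8 from Top, and Bob gets 17 ≥ 11 from Left — Nash equilibrium.

(Bottom, Right)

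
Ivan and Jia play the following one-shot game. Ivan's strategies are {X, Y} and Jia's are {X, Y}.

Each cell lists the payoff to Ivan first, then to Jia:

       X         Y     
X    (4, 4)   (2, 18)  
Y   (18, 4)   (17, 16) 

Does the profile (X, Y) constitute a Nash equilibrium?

At (X, Y), Ivan earns 2; switching to Y would give 17, so Ivan would deviate.
Jia earns 18; switching to X would give 4, so Jia has no profitable deviation.
Since at least one player can profitably deviate, this is not a Nash equilibrium.

No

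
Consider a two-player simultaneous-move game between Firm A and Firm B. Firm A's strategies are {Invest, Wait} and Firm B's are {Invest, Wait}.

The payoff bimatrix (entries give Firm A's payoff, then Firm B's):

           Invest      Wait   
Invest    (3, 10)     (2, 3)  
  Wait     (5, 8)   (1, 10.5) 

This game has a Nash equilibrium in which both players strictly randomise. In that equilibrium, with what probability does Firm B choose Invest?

Let y be the probability that Firm B plays Invest. In a completely mixed equilibrium, Firm A must be indifferent between Invest and Wait.
Firm A's expected payoff from Invest is 3y + 2(1−y); from Wait it is 5y + (1−y).
Setting these equal: y + 2 = 4y + 1, so y = 1/3.

1/3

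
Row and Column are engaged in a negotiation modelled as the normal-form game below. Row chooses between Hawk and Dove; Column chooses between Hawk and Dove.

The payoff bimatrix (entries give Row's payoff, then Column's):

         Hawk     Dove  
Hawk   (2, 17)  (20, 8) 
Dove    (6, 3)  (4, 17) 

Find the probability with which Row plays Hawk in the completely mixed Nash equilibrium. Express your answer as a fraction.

Let r be the probability that Row plays Hawk. In a completely mixed equilibrium, Column must be indifferent between Hawk and Dove.
Column's expected payoff from Hawk is 17r + 3(1−r); from Dove it is 8r + 17(1−r).
Setting these equal: 14r + 3 = −9r + 17, so r = 14/23.

14/23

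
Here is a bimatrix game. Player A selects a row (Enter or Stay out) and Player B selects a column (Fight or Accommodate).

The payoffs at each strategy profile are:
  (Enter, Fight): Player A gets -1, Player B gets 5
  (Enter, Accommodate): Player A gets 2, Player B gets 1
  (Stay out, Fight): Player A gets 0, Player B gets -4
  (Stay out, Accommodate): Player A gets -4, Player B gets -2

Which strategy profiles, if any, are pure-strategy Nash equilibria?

none

(Enter, Fight): Player A prefers Stay out (0 > -1) — not an equilibrium.
(Enter, Accommodate): Player B prefers Fight (5 > 1) — not an equilibrium.
(Stay out, Fight): Player B prefers Accommodate (-2 > -4) — not an equilibrium.
(Stay out, Accommodate): Player A prefers Enter (2 > -4) — not an equilibrium.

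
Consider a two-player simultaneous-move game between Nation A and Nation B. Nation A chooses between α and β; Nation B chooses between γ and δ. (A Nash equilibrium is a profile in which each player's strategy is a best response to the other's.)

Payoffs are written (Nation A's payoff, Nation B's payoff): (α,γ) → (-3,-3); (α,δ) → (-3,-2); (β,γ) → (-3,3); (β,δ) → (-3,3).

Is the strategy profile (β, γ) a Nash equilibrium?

Yes

At (β, γ), Nation A earns -3; switching to α would give -3, so Nation A has no profitable deviation.
Nation B earns 3; switching to δ would give 3, so Nation B has no profitable deviation.
Neither player can gain by a unilateral deviation, so this profile is a Nash equilibrium.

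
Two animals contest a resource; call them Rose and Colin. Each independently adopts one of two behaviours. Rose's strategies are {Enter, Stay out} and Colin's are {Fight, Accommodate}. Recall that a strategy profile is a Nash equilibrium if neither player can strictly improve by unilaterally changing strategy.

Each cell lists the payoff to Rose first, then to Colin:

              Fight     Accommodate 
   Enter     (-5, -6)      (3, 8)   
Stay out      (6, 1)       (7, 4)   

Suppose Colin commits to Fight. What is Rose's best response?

Against Fight, Rose earns -5 from Enter and 6 from Stay out.
So Stay out is the best response.

Stay out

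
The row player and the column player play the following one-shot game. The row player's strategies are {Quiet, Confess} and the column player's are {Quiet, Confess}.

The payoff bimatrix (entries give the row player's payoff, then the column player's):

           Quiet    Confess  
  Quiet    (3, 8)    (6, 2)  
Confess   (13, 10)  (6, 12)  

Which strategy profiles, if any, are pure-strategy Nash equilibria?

(Confess, Confess)

(Quiet, Quiet): the row player prefers Confess (13 > 3) — not an equilibrium.
(Quiet, Confess): the column player prefers Quiet (8 > 2) — not an equilibrium.
(Confess, Quiet): the column player prefers Confess (12 > 10) — not an equilibrium.
(Confess, Confess): the row player gets 6 ≥ 6 from Quiet, and the column player gets 12 ≥ 10 from Quiet — Nash equilibrium.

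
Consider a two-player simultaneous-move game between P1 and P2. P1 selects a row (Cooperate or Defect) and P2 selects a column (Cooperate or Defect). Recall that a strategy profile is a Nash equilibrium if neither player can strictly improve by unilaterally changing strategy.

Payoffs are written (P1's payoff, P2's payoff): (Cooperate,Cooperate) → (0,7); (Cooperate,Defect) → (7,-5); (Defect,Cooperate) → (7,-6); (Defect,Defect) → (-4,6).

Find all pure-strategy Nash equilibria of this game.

none

(Cooperate, Cooperate): P1 prefers Defect (7 > 0) — not an equilibrium.
(Cooperate, Defect): P2 prefers Cooperate (7 > -5) — not an equilibrium.
(Defect, Cooperate): P2 prefers Defect (6 > -6) — not an equilibrium.
(Defect, Defect): P1 prefers Cooperate (7 > -4) — not an equilibrium.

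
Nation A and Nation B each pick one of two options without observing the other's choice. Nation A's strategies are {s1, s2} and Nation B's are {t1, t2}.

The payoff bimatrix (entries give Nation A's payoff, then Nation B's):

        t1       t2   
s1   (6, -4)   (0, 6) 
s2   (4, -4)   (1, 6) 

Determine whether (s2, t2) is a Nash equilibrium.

At (s2, t2), Nation A earns 1; switching to s1 would give 0, so Nation A has no profitable deviation.
Nation B earns 6; switching to t1 would give -4, so Nation B has no profitable deviation.
Neither player can gain by a unilateral deviation, so this profile is a Nash equilibrium.

Yes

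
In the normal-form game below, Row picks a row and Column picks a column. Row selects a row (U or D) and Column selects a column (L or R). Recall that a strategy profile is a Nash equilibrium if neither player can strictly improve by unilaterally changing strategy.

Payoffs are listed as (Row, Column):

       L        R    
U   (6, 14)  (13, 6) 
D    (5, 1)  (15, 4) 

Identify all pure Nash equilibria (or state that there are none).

(U, L): Row gets 6 ≥ 5 from D, and Column gets 14 ≥ 6 from R — Nash equilibrium.
(U, R): Row prefers D (15 > 13); Column prefers L (14 > 6) — not an equilibrium.
(D, L): Row prefers U (6 > 5); Column prefers R (4 > 1) — not an equilibrium.
(D, R): Row gets 15 ≥ 13 from U, and Column gets 4 ≥ 1 from L — Nash equilibrium.

(U, L) and (D, R)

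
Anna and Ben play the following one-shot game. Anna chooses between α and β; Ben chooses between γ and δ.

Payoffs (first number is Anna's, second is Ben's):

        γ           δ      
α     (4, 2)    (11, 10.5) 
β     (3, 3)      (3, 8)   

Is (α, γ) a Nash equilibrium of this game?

No

At (α, γ), Anna earns 4; switching to β would give 3, so Anna has no profitable deviation.
Ben earns 2; switching to δ would give 10.5, so Ben would deviate.
Since at least one player can profitably deviate, this is not a Nash equilibrium.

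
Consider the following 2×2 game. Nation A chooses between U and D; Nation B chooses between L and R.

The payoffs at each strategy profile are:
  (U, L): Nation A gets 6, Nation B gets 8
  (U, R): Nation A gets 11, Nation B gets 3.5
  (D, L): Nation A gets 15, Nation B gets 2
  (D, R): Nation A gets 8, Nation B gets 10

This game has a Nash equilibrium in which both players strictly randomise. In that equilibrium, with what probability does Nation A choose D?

9/25

Let x be the probability that Nation A plays U. In a completely mixed equilibrium, Nation B must be indifferent between L and R.
Nation B's expected payoff from L is 8x + 2(1−x); from R it is 3.5x + 10(1−x).
Setting these equal: 6x + 2 = −6.5x + 10, so x = 16/25.
Therefore Nation A plays D with probability 1 − 16/25 = 9/25.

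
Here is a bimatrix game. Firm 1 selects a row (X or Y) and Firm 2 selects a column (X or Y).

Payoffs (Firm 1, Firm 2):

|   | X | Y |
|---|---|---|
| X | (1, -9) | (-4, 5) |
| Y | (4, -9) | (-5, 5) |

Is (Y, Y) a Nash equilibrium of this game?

At (Y, Y), Firm 1 earns -5; switching to X would give -4, so Firm 1 would deviate.
Firm 2 earns 5; switching to X would give -9, so Firm 2 has no profitable deviation.
Since at least one player can profitably deviate, this is not a Nash equilibrium.

No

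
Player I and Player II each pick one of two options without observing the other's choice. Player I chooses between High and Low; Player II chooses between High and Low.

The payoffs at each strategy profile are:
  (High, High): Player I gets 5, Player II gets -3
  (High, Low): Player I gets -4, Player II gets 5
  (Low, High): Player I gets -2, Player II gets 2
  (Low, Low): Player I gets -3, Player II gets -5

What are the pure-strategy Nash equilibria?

none

(High, High): Player II prefers Low (5 > -3) — not an equilibrium.
(High, Low): Player I prefers Low (-3 > -4) — not an equilibrium.
(Low, High): Player I prefers High (5 > -2) — not an equilibrium.
(Low, Low): Player II prefers High (2 > -5) — not an equilibrium.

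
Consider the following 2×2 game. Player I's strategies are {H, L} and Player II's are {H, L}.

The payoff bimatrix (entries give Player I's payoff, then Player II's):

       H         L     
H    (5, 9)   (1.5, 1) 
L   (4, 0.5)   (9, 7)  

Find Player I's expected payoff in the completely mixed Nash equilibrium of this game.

First find q, the probability Player II plays H, from Player I's indifference between H and L: 5q + 1.5(1−q) = 4q + 9(1−q), giving q = 15/17.
Since Player I is indifferent in equilibrium, Player I's expected payoff equals the payoff from either row against (15/17, 2/17). Using H: 5(15/17) + 1.5(2/17) = 78/17.

78/17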